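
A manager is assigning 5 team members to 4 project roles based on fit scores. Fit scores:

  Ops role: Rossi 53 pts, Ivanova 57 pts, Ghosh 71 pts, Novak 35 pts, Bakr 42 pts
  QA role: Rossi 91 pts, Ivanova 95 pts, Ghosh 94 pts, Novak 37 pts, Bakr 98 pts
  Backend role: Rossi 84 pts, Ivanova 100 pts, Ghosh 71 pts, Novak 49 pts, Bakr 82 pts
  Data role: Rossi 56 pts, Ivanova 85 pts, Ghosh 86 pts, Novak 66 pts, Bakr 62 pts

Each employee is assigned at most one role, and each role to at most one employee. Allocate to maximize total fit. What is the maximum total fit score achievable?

Maximum total: 338 pts

This is a one-to-one assignment (maximum-weight bipartite matching).
Optimal: Ghosh→Ops role (71 pts), Bakr→QA role (98 pts), Rossi→Backend role (84 pts), Ivanova→Data role (85 pts) — total 71+98+84+85 = 338 pts.
Row-greedy (each employee in turn takes its best remaining role) gives 312 pts, worse by 26.
Next-best assignment: Rossi→Ops role, Bakr→QA role, Ivanova→Backend role, Ghosh→Data role = 337 pts.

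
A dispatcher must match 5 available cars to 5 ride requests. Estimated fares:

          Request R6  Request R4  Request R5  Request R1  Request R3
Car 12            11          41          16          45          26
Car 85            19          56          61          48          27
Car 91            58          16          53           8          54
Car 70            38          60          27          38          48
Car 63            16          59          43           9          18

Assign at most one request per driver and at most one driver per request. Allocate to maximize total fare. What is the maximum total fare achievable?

This is the linear assignment problem.
Optimal: Car 12→Request R1 ($45), Car 85→Request R5 ($61), Car 91→Request R6 ($58), Car 70→Request R3 ($48), Car 63→Request R4 ($59) — total 45+61+58+48+59 = $271.
Row-greedy (each driver in turn takes its best remaining request) gives $242, worse by 29.
Next-best assignment: Car 12→Request R1, Car 85→Request R5, Car 91→Request R3, Car 70→Request R6, Car 63→Request R4 = $257.
Swapping Car 63↔Car 70 (Car 63→Request R3 $18, Car 70→Request R4 $60) loses 29.
Every other assignment is strictly worse.

Max total: $271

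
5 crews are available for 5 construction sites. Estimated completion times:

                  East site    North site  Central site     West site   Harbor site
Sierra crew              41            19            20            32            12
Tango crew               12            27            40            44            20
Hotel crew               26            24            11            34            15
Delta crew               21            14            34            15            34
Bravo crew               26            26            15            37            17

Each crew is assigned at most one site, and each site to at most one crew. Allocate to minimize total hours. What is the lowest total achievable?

Optimal: Sierra crew→North site (19 hours), Tango crew→East site (12 hours), Hotel crew→Central site (11 hours), Delta crew→West site (15 hours), Bravo crew→Harbor site (17 hours) — total 19+12+11+15+17 = 74 hours.
Every other assignment is strictly worse.

Minimum total: 74 hours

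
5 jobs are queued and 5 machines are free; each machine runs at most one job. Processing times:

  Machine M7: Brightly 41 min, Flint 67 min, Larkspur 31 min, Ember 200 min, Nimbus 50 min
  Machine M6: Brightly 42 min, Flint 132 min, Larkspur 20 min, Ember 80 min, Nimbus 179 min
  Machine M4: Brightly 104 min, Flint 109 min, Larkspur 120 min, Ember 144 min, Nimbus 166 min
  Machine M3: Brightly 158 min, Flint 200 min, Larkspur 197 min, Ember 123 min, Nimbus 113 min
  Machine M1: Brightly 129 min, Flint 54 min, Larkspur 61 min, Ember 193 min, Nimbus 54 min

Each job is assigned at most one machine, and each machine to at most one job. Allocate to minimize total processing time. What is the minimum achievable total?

Minimum total: 347 min

This is the linear assignment problem.
Optimal: Brightly→Machine M7 (41 min), Flint→Machine M4 (109 min), Larkspur→Machine M6 (20 min), Ember→Machine M3 (123 min), Nimbus→Machine M1 (54 min) — total 41+109+20+123+54 = 347 min.
Min-entry greedy (repeatedly take the single cheapest remaining cell) gives 372 min, worse by 25.
Next-best assignment: Brightly→Machine M4, Flint→Machine M1, Larkspur→Machine M6, Ember→Machine M3, Nimbus→Machine M7 = 351 min.
No other one-to-one assignment undercuts 347 min.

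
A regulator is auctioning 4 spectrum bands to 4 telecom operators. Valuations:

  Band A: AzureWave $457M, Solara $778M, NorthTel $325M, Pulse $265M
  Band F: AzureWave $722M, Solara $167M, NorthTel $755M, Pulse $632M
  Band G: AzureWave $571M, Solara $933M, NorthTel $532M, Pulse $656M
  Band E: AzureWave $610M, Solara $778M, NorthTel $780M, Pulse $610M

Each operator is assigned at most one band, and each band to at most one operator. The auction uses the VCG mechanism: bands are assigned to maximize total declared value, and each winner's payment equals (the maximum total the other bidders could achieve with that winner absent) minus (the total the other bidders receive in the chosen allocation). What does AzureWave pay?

Efficient allocation: AzureWave→Band F ($722M), Solara→Band A ($778M), NorthTel→Band E ($780M), Pulse→Band G ($656M); total welfare W = $2936M.
AzureWave receives Band F at value $722M, so the others get W − 722 = $2214M.
Without AzureWave: best allocation of the remaining 3 bidders over all 4 bands is Solara→Band G ($933M), NorthTel→Band E ($780M), Pulse→Band F ($632M), total $2345M.
VCG payment = (others' best without AzureWave) − (others' welfare with AzureWave) = 2345 − 2214 = $131M.

AzureWave pays $131M.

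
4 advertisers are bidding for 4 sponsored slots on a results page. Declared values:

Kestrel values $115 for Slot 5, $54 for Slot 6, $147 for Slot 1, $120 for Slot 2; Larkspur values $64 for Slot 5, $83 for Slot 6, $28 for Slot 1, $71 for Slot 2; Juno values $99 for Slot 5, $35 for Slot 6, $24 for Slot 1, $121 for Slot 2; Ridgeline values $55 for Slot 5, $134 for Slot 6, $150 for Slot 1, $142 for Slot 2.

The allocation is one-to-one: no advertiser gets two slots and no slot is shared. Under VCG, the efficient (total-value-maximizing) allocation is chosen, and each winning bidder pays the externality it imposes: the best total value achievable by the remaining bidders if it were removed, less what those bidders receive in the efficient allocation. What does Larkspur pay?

Larkspur pays $14.

Efficient allocation: Kestrel→Slot 1 ($147), Larkspur→Slot 6 ($83), Juno→Slot 5 ($99), Ridgeline→Slot 2 ($142); total welfare W = $471.
Larkspur receives Slot 6 at value $83, so the others get W − 83 = $388.
Without Larkspur: best allocation of the remaining 3 bidders over all 4 slots is Kestrel→Slot 1 ($147), Juno→Slot 2 ($121), Ridgeline→Slot 6 ($134), total $402.
VCG payment = (others' best without Larkspur) − (others' welfare with Larkspur) = 402 − 388 = $14.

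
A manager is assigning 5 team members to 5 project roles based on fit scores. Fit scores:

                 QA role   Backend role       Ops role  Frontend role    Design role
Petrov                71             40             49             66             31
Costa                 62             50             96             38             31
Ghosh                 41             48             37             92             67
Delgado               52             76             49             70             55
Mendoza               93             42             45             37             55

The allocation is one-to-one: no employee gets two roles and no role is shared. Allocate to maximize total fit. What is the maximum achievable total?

Maximum total: 398 pts

This is the linear assignment problem.
Optimal: Petrov→Frontend role (66 pts), Costa→Ops role (96 pts), Ghosh→Design role (67 pts), Delgado→Backend role (76 pts), Mendoza→QA role (93 pts) — total 66+96+67+76+93 = 398 pts.
Column-greedy (each role in turn goes to its best remaining employee) gives 388 pts, worse by 10.
Swapping Mendoza↔Costa (Mendoza→Ops role 45 pts, Costa→QA role 62 pts) loses 82.
Checked against all permutations: 398 pts is optimal.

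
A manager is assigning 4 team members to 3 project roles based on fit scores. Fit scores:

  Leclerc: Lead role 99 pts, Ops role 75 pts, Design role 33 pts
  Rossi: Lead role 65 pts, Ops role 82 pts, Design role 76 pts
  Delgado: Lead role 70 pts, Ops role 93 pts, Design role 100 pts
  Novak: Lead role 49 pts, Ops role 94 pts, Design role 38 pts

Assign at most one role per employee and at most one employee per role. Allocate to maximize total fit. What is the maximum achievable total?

Max total: 293 pts

This is a one-to-one assignment (maximum-weight bipartite matching).
Optimal: Leclerc→Lead role (99 pts), Novak→Ops role (94 pts), Delgado→Design role (100 pts) — total 99+94+100 = 293 pts.
Row-greedy (each employee in turn takes its best remaining role) gives 281 pts, worse by 12.
Next-best assignment: Leclerc→Lead role, Rossi→Ops role, Delgado→Design role = 281 pts.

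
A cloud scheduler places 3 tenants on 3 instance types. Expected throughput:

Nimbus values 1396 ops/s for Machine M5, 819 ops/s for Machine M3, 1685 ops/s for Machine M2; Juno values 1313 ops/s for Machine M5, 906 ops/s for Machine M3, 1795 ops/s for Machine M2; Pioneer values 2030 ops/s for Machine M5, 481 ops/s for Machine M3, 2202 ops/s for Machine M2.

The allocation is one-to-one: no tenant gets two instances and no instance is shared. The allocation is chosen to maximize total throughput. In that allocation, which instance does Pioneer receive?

Optimal: Nimbus→Machine M3 (819 ops/s), Juno→Machine M2 (1795 ops/s), Pioneer→Machine M5 (2030 ops/s) — total 819+1795+2030 = 4644 ops/s.
Row-greedy (each tenant in turn takes its best remaining instance) gives 3479 ops/s, worse by 1165.
Pioneer's own top instance is Machine M2 (2202 ops/s), but forcing Pioneer→Machine M2 and reassigning the rest optimally gives only 4504 ops/s — worse by 140.

Pioneer receives Machine M5.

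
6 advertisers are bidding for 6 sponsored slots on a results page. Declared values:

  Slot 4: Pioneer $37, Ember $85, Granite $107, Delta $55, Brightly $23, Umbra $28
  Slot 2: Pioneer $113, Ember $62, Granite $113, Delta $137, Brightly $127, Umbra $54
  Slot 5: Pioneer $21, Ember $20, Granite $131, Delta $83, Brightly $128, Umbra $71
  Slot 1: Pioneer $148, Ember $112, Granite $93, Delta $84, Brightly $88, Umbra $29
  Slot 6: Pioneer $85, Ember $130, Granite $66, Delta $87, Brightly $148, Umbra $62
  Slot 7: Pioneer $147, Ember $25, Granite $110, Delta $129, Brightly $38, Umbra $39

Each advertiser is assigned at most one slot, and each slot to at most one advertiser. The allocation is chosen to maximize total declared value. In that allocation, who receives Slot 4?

Granite receives Slot 4.

Optimal: Pioneer→Slot 7 ($147), Ember→Slot 1 ($112), Granite→Slot 4 ($107), Delta→Slot 2 ($137), Brightly→Slot 6 ($148), Umbra→Slot 5 ($71) — total 147+112+107+137+148+71 = $722.
Max-entry greedy (repeatedly take the single best remaining cell) gives $688, worse by 34.
Next-best assignment: Pioneer→Slot 1, Ember→Slot 6, Granite→Slot 4, Delta→Slot 7, Brightly→Slot 2, Umbra→Slot 5 = $712.
Checked against all permutations: $722 is optimal.
Granite's own top slot is Slot 5 ($131), but forcing Granite→Slot 5 and reassigning the rest optimally gives only $703 — worse by 19.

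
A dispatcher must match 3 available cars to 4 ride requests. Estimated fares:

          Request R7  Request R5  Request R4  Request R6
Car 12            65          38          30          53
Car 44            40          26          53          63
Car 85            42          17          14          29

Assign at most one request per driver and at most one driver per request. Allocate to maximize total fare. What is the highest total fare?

Max total: $148

This is a one-to-one assignment (maximum-weight bipartite matching).
Optimal: Car 12→Request R6 ($53), Car 44→Request R4 ($53), Car 85→Request R7 ($42) — total 53+53+42 = $148.
Next-best assignment: Car 12→Request R7, Car 44→Request R4, Car 85→Request R6 = $147.
Every other assignment is strictly worse.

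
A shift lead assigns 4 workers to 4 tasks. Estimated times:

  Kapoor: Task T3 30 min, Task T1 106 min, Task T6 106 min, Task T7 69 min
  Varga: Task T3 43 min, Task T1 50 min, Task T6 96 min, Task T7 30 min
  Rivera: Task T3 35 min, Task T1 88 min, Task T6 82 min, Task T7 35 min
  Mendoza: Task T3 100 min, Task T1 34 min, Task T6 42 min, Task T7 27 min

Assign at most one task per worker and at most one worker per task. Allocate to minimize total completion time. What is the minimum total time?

Optimal: Kapoor→Task T3 (30 min), Varga→Task T1 (50 min), Rivera→Task T7 (35 min), Mendoza→Task T6 (42 min) — total 30+50+35+42 = 157 min.
Swapping Mendoza↔Rivera (Mendoza→Task T7 27 min, Rivera→Task T6 82 min) adds 32.
Checked against all permutations: 157 min is optimal.

Minimum total: 157 min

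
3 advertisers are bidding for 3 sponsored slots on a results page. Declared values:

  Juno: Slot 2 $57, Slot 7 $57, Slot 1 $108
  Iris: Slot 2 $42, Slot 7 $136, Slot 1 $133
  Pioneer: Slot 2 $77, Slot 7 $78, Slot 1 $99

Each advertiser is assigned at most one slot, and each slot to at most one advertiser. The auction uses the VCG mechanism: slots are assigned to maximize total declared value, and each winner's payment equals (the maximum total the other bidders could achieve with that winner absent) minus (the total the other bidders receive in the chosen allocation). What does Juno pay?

Efficient allocation: Juno→Slot 1 ($108), Iris→Slot 7 ($136), Pioneer→Slot 2 ($77); total welfare W = $321.
Juno receives Slot 1 at value $108, so the others get W − 108 = $213.
Without Juno: best allocation of the remaining 2 bidders over all 3 slots is Iris→Slot 7 ($136), Pioneer→Slot 1 ($99), total $235.
VCG payment = (others' best without Juno) − (others' welfare with Juno) = 235 − 213 = $22.

Juno pays $22.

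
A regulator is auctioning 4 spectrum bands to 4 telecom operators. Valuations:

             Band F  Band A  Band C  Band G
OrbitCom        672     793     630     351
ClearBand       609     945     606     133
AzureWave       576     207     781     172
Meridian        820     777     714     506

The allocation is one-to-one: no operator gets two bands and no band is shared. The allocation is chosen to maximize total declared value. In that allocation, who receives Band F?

Optimal: OrbitCom→Band F ($672M), ClearBand→Band A ($945M), AzureWave→Band C ($781M), Meridian→Band G ($506M) — total 672+945+781+506 = $2904M.
Row-greedy (each operator in turn takes its best remaining band) gives $2689M, worse by 215.
Next-best assignment: OrbitCom→Band G, ClearBand→Band A, AzureWave→Band C, Meridian→Band F = $2897M.
No other one-to-one assignment exceeds $2904M.
OrbitCom's own top band is Band A ($793M), but forcing OrbitCom→Band A and reassigning the rest optimally gives only $2689M — worse by 215.

OrbitCom receives Band F.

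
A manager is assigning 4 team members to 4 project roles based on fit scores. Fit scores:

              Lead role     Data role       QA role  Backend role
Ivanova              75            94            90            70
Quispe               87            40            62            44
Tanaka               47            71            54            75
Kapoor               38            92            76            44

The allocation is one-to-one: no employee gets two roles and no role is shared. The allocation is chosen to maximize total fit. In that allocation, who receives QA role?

Ivanova receives QA role.

This is the linear assignment problem.
Optimal: Ivanova→QA role (90 pts), Quispe→Lead role (87 pts), Tanaka→Backend role (75 pts), Kapoor→Data role (92 pts) — total 90+87+75+92 = 344 pts.
Column-greedy (each role in turn goes to its best remaining employee) gives 332 pts, worse by 12.
Next-best assignment: Ivanova→Data role, Quispe→Lead role, Tanaka→Backend role, Kapoor→QA role = 332 pts.
Ivanova's own top role is Data role (94 pts), but forcing Ivanova→Data role and reassigning the rest optimally gives only 332 pts — worse by 12.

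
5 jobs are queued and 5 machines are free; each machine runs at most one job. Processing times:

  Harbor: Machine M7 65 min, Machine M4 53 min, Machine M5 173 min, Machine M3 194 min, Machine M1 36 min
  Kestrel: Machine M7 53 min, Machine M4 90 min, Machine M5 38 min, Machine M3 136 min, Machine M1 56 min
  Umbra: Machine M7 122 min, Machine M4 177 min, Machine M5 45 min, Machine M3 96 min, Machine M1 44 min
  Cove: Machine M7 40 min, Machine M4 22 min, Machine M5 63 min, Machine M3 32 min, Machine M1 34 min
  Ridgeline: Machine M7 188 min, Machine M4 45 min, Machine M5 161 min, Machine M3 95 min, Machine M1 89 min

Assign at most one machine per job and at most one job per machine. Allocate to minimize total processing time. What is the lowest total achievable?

Minimum total: 211 min

Treat this as an assignment problem: match each job to one machine.
Optimal: Harbor→Machine M1 (36 min), Kestrel→Machine M7 (53 min), Umbra→Machine M5 (45 min), Cove→Machine M3 (32 min), Ridgeline→Machine M4 (45 min) — total 36+53+45+32+45 = 211 min.
Row-greedy (each job in turn takes its cheapest remaining machine) gives 380 min, worse by 169.
Next-best assignment: Harbor→Machine M7, Kestrel→Machine M5, Umbra→Machine M1, Cove→Machine M3, Ridgeline→Machine M4 = 224 min.
Swapping Cove↔Harbor (Cove→Machine M1 34 min, Harbor→Machine M3 194 min) adds 160.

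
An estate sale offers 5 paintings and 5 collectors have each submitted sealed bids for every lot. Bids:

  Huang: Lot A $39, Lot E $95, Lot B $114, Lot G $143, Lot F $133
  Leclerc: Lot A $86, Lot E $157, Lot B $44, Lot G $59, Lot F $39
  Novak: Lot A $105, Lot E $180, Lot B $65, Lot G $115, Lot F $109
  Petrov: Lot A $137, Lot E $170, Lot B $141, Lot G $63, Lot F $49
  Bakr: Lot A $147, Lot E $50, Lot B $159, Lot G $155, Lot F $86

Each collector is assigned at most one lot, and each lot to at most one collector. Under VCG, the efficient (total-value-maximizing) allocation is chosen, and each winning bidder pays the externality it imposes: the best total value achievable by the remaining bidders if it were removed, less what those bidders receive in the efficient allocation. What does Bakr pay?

Efficient allocation: Huang→Lot G ($143), Leclerc→Lot E ($157), Novak→Lot F ($109), Petrov→Lot A ($137), Bakr→Lot B ($159); total welfare W = $705.
Bakr receives Lot B at value $159, so the others get W − 159 = $546.
Without Bakr: best allocation of the remaining 4 bidders over all 5 lots is Huang→Lot G ($143), Leclerc→Lot A ($86), Novak→Lot E ($180), Petrov→Lot B ($141), total $550.
VCG payment = (others' best without Bakr) − (others' welfare with Bakr) = 550 − 546 = $4.

Bakr pays $4.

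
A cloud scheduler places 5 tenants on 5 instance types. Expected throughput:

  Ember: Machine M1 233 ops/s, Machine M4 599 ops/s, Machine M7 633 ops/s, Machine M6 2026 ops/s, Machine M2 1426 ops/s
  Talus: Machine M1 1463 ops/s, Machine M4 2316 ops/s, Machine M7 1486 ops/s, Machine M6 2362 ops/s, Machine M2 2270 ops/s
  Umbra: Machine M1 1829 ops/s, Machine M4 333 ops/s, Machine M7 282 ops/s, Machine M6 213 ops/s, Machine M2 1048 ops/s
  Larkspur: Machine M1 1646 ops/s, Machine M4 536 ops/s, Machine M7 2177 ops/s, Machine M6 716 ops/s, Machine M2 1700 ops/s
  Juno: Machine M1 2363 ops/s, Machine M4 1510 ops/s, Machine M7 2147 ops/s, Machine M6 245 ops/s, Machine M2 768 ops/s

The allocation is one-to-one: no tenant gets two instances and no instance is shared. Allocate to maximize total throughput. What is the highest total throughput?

Optimal: Ember→Machine M6 (2026 ops/s), Talus→Machine M4 (2316 ops/s), Umbra→Machine M1 (1829 ops/s), Larkspur→Machine M2 (1700 ops/s), Juno→Machine M7 (2147 ops/s) — total 2026+2316+1829+1700+2147 = 10018 ops/s.
Max-entry greedy (repeatedly take the single best remaining cell) gives 8661 ops/s, worse by 1357.
Swapping Juno↔Umbra (Juno→Machine M1 2363 ops/s, Umbra→Machine M7 282 ops/s) loses 1331.

Maximum total: 10018 ops/s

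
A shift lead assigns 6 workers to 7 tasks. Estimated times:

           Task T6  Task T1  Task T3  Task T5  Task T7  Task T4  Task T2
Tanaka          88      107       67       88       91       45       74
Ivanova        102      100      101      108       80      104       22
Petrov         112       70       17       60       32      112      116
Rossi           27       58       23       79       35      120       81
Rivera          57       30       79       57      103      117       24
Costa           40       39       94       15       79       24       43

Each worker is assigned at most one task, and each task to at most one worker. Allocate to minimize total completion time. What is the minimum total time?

Optimal: Tanaka→Task T4 (45 min), Ivanova→Task T2 (22 min), Petrov→Task T3 (17 min), Rossi→Task T6 (27 min), Rivera→Task T1 (30 min), Costa→Task T5 (15 min) — total 45+22+17+27+30+15 = 156 min.
Column-greedy (each task in turn goes to its cheapest remaining worker) gives 214 min, worse by 58.

Min total: 156 min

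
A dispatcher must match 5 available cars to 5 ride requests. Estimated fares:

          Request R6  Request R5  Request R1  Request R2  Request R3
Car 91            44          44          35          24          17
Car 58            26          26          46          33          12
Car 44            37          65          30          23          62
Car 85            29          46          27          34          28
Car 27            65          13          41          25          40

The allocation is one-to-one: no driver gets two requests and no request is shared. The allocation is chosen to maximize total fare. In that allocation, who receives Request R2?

Car 85 receives Request R2.

Optimal: Car 91→Request R5 ($44), Car 58→Request R1 ($46), Car 44→Request R3 ($62), Car 85→Request R2 ($34), Car 27→Request R6 ($65) — total 44+46+62+34+65 = $251.
Row-greedy (each driver in turn takes its best remaining request) gives $229, worse by 22.
Swapping Car 44↔Car 91 (Car 44→Request R5 $65, Car 91→Request R3 $17) loses 24.
Car 85's own top request is Request R5 ($46), but forcing Car 85→Request R5 and reassigning the rest optimally gives only $243 — worse by 8.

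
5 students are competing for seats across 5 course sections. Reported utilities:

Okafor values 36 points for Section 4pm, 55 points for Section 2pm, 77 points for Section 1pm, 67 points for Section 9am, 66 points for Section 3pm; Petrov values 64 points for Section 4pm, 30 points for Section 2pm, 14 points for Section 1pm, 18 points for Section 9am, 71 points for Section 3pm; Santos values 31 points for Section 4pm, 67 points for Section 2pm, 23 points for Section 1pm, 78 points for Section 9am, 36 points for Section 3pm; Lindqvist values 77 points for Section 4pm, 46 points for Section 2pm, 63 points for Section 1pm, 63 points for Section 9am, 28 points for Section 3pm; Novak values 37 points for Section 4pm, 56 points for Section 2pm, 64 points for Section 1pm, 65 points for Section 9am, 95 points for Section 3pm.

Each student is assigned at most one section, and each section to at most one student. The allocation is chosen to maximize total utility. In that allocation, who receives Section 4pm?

Petrov receives Section 4pm.

Optimal: Okafor→Section 1pm (77 points), Petrov→Section 4pm (64 points), Santos→Section 2pm (67 points), Lindqvist→Section 9am (63 points), Novak→Section 3pm (95 points) — total 77+64+67+63+95 = 366 points.
Row-greedy (each student in turn takes its best remaining section) gives 359 points, worse by 7.
Petrov's own top section is Section 3pm (71 points), but forcing Petrov→Section 3pm and reassigning the rest optimally gives only 359 points — worse by 7.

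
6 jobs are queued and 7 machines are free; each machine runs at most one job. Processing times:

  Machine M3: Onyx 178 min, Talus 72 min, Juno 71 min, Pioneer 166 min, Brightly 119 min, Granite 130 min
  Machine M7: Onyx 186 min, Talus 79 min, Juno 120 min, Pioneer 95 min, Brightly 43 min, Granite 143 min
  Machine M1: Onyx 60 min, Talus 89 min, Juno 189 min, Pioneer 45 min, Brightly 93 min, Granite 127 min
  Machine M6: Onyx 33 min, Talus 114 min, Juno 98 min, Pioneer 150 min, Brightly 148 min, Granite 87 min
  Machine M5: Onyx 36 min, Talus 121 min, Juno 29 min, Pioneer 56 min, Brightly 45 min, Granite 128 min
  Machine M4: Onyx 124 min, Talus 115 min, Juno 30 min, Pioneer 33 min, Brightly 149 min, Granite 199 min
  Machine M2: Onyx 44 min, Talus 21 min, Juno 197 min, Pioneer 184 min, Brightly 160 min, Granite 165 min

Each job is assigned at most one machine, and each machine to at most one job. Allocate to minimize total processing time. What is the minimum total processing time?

Min total: 262 min

Optimal: Onyx→Machine M5 (36 min), Talus→Machine M2 (21 min), Juno→Machine M4 (30 min), Pioneer→Machine M1 (45 min), Brightly→Machine M7 (43 min), Granite→Machine M6 (87 min) — total 36+21+30+45+43+87 = 262 min.
Min-entry greedy (repeatedly take the single cheapest remaining cell) gives 286 min, worse by 24.
Next-best assignment: Onyx→Machine M1, Talus→Machine M2, Juno→Machine M5, Pioneer→Machine M4, Brightly→Machine M7, Granite→Machine M6 = 273 min.
Swapping Brightly↔Pioneer (Brightly→Machine M1 93 min, Pioneer→Machine M7 95 min) adds 100.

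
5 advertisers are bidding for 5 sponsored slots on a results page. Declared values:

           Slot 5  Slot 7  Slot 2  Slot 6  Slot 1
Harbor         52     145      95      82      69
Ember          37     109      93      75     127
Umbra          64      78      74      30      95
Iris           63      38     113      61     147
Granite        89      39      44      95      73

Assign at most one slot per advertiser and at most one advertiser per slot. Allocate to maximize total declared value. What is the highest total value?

This is the linear assignment problem.
Optimal: Harbor→Slot 7 ($145), Ember→Slot 2 ($93), Umbra→Slot 5 ($64), Iris→Slot 1 ($147), Granite→Slot 6 ($95) — total 145+93+64+147+95 = $544.
Column-greedy (each slot in turn goes to its best remaining advertiser) gives $517, worse by 27.

Max total: $544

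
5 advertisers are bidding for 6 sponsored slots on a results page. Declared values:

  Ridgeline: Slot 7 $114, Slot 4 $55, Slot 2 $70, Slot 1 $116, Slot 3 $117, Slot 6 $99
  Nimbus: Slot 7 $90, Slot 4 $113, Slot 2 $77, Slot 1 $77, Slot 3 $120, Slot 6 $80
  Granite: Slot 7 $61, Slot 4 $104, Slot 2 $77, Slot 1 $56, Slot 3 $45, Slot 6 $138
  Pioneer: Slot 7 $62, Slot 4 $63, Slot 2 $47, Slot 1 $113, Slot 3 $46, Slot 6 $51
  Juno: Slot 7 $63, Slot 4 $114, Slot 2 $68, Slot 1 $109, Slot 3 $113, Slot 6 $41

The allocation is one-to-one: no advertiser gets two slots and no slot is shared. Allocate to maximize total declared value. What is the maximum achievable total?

Max total: $599

Treat this as an assignment problem: match each advertiser to one slot.
Optimal: Ridgeline→Slot 7 ($114), Nimbus→Slot 3 ($120), Granite→Slot 6 ($138), Pioneer→Slot 1 ($113), Juno→Slot 4 ($114) — total 114+120+138+113+114 = $599.
Row-greedy (each advertiser in turn takes its best remaining slot) gives $549, worse by 50.
Next-best assignment: Ridgeline→Slot 7, Nimbus→Slot 4, Granite→Slot 6, Pioneer→Slot 1, Juno→Slot 3 = $591.
Swapping Pioneer↔Nimbus (Pioneer→Slot 3 $46, Nimbus→Slot 1 $77) loses 110.
Checked against all permutations: $599 is optimal.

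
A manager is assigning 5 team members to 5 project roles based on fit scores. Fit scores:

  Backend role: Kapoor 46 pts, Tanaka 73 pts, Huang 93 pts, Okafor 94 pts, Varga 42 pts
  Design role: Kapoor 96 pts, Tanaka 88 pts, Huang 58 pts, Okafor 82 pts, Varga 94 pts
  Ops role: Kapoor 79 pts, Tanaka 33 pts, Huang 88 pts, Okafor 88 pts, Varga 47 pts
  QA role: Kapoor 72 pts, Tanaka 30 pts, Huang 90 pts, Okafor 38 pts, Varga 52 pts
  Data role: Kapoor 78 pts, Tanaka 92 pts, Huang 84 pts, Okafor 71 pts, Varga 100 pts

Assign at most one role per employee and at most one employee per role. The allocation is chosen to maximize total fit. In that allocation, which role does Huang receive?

Optimal: Kapoor→Ops role (79 pts), Tanaka→Design role (88 pts), Huang→QA role (90 pts), Okafor→Backend role (94 pts), Varga→Data role (100 pts) — total 79+88+90+94+100 = 451 pts.
Column-greedy (each role in turn goes to its best remaining employee) gives 422 pts, worse by 29.
Next-best assignment: Kapoor→Ops role, Tanaka→Data role, Huang→QA role, Okafor→Backend role, Varga→Design role = 449 pts.
Swapping Kapoor↔Okafor (Kapoor→Backend role 46 pts, Okafor→Ops role 88 pts) loses 39.
Huang's own top role is Backend role (93 pts), but forcing Huang→Backend role and reassigning the rest optimally gives only 441 pts — worse by 10.

Huang receives QA role.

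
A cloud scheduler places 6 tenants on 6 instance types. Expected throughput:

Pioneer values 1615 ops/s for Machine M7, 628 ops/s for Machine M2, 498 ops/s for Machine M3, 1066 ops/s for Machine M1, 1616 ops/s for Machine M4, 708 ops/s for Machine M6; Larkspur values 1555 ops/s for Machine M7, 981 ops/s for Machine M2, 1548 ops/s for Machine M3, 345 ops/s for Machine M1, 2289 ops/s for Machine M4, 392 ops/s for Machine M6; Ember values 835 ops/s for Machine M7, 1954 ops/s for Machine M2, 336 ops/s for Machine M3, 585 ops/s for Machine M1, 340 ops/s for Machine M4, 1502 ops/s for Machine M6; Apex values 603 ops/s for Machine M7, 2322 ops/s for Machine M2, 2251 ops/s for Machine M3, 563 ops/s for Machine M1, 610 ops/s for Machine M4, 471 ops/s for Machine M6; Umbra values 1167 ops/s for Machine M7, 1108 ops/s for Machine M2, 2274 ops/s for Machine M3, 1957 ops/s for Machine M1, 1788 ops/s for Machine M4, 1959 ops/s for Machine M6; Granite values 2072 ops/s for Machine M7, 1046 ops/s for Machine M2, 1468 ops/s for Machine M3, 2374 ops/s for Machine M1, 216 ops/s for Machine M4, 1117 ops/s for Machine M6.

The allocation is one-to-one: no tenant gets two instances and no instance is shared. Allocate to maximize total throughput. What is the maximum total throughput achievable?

Maximum total: 12442 ops/s

This is a one-to-one assignment (maximum-weight bipartite matching).
Optimal: Pioneer→Machine M7 (1615 ops/s), Larkspur→Machine M4 (2289 ops/s), Ember→Machine M2 (1954 ops/s), Apex→Machine M3 (2251 ops/s), Umbra→Machine M6 (1959 ops/s), Granite→Machine M1 (2374 ops/s) — total 1615+2289+1954+2251+1959+2374 = 12442 ops/s.
Row-greedy (each tenant in turn takes its best remaining instance) gives 11709 ops/s, worse by 733.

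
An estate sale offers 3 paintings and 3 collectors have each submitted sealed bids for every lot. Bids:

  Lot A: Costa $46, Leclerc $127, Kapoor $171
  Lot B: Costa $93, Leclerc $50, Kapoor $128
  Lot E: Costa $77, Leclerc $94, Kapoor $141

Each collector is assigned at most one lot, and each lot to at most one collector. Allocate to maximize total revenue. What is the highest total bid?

Optimal: Costa→Lot B ($93), Leclerc→Lot A ($127), Kapoor→Lot E ($141) — total 93+127+141 = $361.
Max-entry greedy (repeatedly take the single best remaining cell) gives $358, worse by 3.
Next-best assignment: Costa→Lot B, Leclerc→Lot E, Kapoor→Lot A = $358.
Every other assignment is strictly worse.

Max total: $361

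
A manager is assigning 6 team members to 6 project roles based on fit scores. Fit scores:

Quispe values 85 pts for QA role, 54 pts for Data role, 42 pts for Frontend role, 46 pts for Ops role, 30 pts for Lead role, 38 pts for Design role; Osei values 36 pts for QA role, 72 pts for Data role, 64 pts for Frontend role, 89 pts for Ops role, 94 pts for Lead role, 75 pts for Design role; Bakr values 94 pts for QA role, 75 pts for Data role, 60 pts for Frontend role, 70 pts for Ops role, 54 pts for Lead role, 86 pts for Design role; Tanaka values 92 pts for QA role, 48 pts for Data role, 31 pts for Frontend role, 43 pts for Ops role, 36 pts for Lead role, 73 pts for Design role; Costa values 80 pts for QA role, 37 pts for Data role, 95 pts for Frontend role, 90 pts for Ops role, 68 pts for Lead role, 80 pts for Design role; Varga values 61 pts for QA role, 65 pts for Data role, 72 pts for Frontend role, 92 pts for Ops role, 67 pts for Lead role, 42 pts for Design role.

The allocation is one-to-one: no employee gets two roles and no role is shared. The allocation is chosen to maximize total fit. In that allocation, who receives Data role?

Bakr receives Data role.

Optimal: Quispe→QA role (85 pts), Osei→Lead role (94 pts), Bakr→Data role (75 pts), Tanaka→Design role (73 pts), Costa→Frontend role (95 pts), Varga→Ops role (92 pts) — total 85+94+75+73+95+92 = 514 pts.
Row-greedy (each employee in turn takes its best remaining role) gives 500 pts, worse by 14.
Swapping Osei↔Tanaka (Osei→Design role 75 pts, Tanaka→Lead role 36 pts) loses 56.
Bakr's own top role is QA role (94 pts), but forcing Bakr→QA role and reassigning the rest optimally gives only 502 pts — worse by 12.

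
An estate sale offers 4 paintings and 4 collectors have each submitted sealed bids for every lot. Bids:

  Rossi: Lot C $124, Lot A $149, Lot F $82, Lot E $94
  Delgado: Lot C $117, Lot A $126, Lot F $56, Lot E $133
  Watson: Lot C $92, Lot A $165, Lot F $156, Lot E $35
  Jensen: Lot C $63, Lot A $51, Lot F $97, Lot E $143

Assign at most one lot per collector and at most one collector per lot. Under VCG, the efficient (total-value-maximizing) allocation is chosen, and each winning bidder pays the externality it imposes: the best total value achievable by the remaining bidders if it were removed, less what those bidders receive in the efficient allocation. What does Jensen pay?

Jensen pays $16.

Efficient allocation: Rossi→Lot A ($149), Delgado→Lot C ($117), Watson→Lot F ($156), Jensen→Lot E ($143); total welfare W = $565.
Jensen receives Lot E at value $143, so the others get W − 143 = $422.
Without Jensen: best allocation of the remaining 3 bidders over all 4 lots is Rossi→Lot A ($149), Delgado→Lot E ($133), Watson→Lot F ($156), total $438.
VCG payment = (others' best without Jensen) − (others' welfare with Jensen) = 438 − 422 = $16.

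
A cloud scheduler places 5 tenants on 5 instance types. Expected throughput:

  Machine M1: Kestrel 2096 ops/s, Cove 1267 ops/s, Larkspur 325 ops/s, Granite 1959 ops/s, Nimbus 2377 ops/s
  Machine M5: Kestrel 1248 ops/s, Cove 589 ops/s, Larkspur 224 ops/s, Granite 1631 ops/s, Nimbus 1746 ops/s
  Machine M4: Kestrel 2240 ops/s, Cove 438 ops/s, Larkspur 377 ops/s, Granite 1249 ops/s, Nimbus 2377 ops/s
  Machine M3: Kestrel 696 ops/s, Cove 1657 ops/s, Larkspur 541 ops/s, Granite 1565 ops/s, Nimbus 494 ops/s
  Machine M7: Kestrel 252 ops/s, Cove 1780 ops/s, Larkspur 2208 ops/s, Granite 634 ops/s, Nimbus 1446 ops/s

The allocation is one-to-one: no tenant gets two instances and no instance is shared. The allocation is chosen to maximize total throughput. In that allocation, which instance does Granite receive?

Optimal: Kestrel→Machine M4 (2240 ops/s), Cove→Machine M3 (1657 ops/s), Larkspur→Machine M7 (2208 ops/s), Granite→Machine M5 (1631 ops/s), Nimbus→Machine M1 (2377 ops/s) — total 2240+1657+2208+1631+2377 = 10113 ops/s.
Row-greedy (each tenant in turn takes its best remaining instance) gives 8266 ops/s, worse by 1847.
Granite's own top instance is Machine M1 (1959 ops/s), but forcing Granite→Machine M1 and reassigning the rest optimally gives only 9810 ops/s — worse by 303.

Granite receives Machine M5.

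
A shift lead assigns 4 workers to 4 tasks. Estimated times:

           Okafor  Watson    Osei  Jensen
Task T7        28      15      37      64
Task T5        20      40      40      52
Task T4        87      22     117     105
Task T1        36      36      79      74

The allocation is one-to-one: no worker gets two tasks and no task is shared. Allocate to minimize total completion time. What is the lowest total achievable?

Optimal: Okafor→Task T1 (36 min), Watson→Task T4 (22 min), Osei→Task T7 (37 min), Jensen→Task T5 (52 min) — total 36+22+37+52 = 147 min.
Row-greedy (each worker in turn takes its cheapest remaining task) gives 219 min, worse by 72.

Min total: 147 min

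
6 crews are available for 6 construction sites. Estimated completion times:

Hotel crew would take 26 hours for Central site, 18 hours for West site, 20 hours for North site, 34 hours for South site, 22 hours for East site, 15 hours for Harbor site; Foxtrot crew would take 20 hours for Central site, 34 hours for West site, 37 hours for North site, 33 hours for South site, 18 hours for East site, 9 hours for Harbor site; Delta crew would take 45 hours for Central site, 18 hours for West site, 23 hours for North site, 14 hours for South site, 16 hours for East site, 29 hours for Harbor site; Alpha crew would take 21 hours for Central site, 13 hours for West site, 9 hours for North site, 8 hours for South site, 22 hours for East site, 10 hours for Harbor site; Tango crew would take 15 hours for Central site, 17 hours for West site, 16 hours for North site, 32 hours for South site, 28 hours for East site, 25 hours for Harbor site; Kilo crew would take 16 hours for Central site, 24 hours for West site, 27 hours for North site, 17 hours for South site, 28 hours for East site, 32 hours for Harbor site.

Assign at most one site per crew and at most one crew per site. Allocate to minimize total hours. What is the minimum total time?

Treat this as an assignment problem: match each crew to one site.
Optimal: Hotel crew→West site (18 hours), Foxtrot crew→Harbor site (9 hours), Delta crew→East site (16 hours), Alpha crew→South site (8 hours), Tango crew→North site (16 hours), Kilo crew→Central site (16 hours) — total 18+9+16+8+16+16 = 83 hours.
Row-greedy (each crew in turn takes its cheapest remaining site) gives 95 hours, worse by 12.
Swapping Delta crew↔Foxtrot crew (Delta crew→Harbor site 29 hours, Foxtrot crew→East site 18 hours) adds 22.

Min total: 83 hours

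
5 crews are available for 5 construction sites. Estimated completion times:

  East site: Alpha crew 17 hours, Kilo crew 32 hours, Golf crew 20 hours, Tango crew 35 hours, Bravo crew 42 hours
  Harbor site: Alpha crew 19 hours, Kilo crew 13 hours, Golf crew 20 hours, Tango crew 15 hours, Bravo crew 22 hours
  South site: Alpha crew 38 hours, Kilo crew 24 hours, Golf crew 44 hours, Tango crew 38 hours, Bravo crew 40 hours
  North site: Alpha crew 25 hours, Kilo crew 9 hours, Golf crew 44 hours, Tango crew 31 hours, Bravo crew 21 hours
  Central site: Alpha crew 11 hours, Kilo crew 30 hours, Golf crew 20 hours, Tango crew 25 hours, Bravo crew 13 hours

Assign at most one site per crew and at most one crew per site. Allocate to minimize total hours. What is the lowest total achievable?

Min total: 91 hours

Optimal: Alpha crew→Central site (11 hours), Kilo crew→South site (24 hours), Golf crew→East site (20 hours), Tango crew→Harbor site (15 hours), Bravo crew→North site (21 hours) — total 11+24+20+15+21 = 91 hours.
Min-entry greedy (repeatedly take the single cheapest remaining cell) gives 95 hours, worse by 4.
Swapping Golf crew↔Kilo crew (Golf crew→South site 44 hours, Kilo crew→East site 32 hours) adds 32.
Checked against all permutations: 91 hours is optimal.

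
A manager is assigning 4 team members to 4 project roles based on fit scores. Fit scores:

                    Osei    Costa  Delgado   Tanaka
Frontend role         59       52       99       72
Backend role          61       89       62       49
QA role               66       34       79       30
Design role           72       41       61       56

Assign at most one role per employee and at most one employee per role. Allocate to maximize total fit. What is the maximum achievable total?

This is a one-to-one assignment (maximum-weight bipartite matching).
Optimal: Osei→Design role (72 pts), Costa→Backend role (89 pts), Delgado→QA role (79 pts), Tanaka→Frontend role (72 pts) — total 72+89+79+72 = 312 pts.

Maximum total: 312 pts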